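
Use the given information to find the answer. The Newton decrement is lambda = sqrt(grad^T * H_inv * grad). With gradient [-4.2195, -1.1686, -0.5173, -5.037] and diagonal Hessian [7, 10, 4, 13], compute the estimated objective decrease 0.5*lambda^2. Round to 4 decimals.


Step 1: H is diagonal, so H^(-1) * g = [-0.6028, -0.1169, -0.1293, -0.3875].
Step 2: g^T H^(-1) g = sum_i g_i^2 / H_ii
  = (-4.2195)^2/7 + (-1.1686)^2/10 + (-0.5173)^2/4 + (-5.037)^2/13
  = 2.5435 + 0.1366 + 0.0669 + 1.9516 = 4.6986
Step 3: Objective decrease = 0.5 * g^T H^(-1) g = 2.3493


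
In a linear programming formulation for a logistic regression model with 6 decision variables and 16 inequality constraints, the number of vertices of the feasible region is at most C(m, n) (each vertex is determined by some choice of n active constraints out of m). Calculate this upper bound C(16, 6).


Each vertex corresponds to some choice of n active constraints out of m, so the number of vertices is at most C(m, n) = m! / (n!(m-n)!).
m = 16, n = 6
Numerator: 16 * 15 * 14 * 13 * 12 * 11
Denominator: 6! = 720
C(16, 6) = 8008


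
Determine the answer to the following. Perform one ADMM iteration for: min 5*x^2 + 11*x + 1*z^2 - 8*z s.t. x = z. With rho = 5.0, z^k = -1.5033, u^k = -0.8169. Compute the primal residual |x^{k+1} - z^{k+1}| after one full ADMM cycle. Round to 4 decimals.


ADMM iteration with rho = 5.0, z^k = -1.5033, u^k = -0.8169
Step 1: x-update.
Minimize 5*x^2 + 11*x + (5.0/2)*(x + 1.5033 - 0.8169)^2
FOC: (2*5 + 5.0)*x = -11 + 5.0*(-1.5033 + 0.8169)
x^{k+1} = -0.9621
Step 2: z-update.
Minimize 1*z^2 - 8*z + (5.0/2)*(-0.9621 - z - 0.8169)^2
FOC: (2*1 + 5.0)*z = 8 + 5.0*(-0.9621 - 0.8169)
z^{k+1} = -0.1279
Step 3: u-update.
u^{k+1} = -0.8169 - 0.9621 + 0.1279 = -1.6512
Step 4: Primal residual = |-0.9621 + 0.1279| = 0.8343


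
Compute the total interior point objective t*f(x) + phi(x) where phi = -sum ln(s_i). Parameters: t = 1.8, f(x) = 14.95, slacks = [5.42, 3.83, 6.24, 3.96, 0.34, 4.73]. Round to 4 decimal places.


Step 1: Compute log-barrier.
ln values: [1.6901, 1.3429, 1.831, 1.3762, -1.0788, 1.5539]
phi = -(1.6901 + 1.3429 + 1.831 + 1.3762 - 1.0788 + 1.5539) = -6.7153
Step 2: Compute augmented objective.
t*f(x) = 1.8*14.95 = 26.91
Total = 26.91 - 6.7153 = 20.1947


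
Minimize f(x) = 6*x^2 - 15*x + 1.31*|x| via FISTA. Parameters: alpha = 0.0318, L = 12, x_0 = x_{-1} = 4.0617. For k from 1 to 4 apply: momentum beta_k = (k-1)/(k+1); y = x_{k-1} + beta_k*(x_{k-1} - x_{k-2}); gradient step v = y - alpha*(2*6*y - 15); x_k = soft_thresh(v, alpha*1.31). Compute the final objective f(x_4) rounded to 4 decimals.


FISTA on f(x) = 6*x^2 - 15*x + 1.31*|x|
L = 12, alpha = 0.0318
Iteration 1: beta = 0.0, y = 4.0617 + 0.0*(4.0617 - 4.0617) = 4.0617
  grad(y) = 33.7404, v = y - alpha*grad = 2.9888
  prox(v) = soft_thresh(2.9888, 0.0417) = 2.9471
Iteration 2: beta = 0.3333, y = 2.9471 + 0.3333*(2.9471 - 4.0617) = 2.5756
  grad(y) = 15.9068, v = y - alpha*grad = 2.0697
  prox(v) = soft_thresh(2.0697, 0.0417) = 2.0281
Iteration 3: beta = 0.5, y = 2.0281 + 0.5*(2.0281 - 2.9471) = 1.5686
  grad(y) = 3.8227, v = y - alpha*grad = 1.447
  prox(v) = soft_thresh(1.447, 0.0417) = 1.4053
Iteration 4: beta = 0.6, y = 1.4053 + 0.6*(1.4053 - 2.0281) = 1.0317
  grad(y) = -2.6196, v = y - alpha*grad = 1.115
  prox(v) = soft_thresh(1.115, 0.0417) = 1.0733
f(x_4) = 6*1.0733^2 - 15*1.0733 + 1.31*|1.0733| = -7.7817


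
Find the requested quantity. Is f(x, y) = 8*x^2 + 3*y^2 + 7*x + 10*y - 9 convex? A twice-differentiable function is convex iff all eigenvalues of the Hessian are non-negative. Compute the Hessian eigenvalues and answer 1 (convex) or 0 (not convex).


The Hessian of f(x,y) = 8*x^2 + 3*y^2 + 7*x + 10*y - 9 is:
H = [[16, 0], [0, 6]]
Trace = 16 + 6 = 22
Determinant = 16*6 - (0)^2 = 96
Discriminant = (22)^2 - 4*96 = 100.0
Eigenvalues: lambda_1 = 6.0, lambda_2 = 16.0
The function is convex.

1


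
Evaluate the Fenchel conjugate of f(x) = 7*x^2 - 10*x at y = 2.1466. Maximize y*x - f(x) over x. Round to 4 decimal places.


f*(y) = sup_x {y*x - a*x^2 - b*x} = sup_x {(y-b)*x - a*x^2}
FOC: (y - b) - 2a*x = 0 => x* = (y - b)/(2a)
x* = (2.1466 + 10)/(2*7) = 0.8676
f*(2.1466) = (y-b)^2/(4a) = (2.1466 + 10)^2/(4*7)
= 147.5399/28 = 5.2693


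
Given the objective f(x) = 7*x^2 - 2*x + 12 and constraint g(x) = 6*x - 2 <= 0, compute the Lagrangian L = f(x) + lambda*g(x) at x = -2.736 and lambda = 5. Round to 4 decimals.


Step 1: Evaluate f(x).
f(-2.736) = 7*(-2.736)^2 - 2*(-2.736) + 12 = 69.8719
Step 2: Evaluate g(x).
g(-2.736) = 6*-2.736 - 2 = -18.416
Step 3: Compute Lagrangian.
L = 69.8719 + 5*-18.416 = -22.2081


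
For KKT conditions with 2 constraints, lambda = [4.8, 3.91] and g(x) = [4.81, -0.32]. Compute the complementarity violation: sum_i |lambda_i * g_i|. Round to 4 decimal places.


KKT complementary slackness check:
lambda_1 * g_1 = 4.8 * 4.81 = 23.088
lambda_2 * g_2 = 3.91 * -0.32 = -1.2512
Total violation = 23.088 + 1.2512 = 24.3392


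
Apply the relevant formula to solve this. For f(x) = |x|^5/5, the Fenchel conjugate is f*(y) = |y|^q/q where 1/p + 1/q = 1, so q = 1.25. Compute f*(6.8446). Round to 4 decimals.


The conjugate exponent q satisfies 1/p + 1/q = 1.
p = 5, so q = 5/(5 - 1) = 1.25
|y|^q = 6.8446^1.25 = 11.071
f*(6.8446) = 11.071 / 1.25 = 8.8568


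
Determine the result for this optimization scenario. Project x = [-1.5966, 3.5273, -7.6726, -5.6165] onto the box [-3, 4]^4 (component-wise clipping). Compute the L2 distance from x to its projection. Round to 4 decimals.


Project each component onto [-3, 4].
clip(-1.5966) = -1.5966, clip(3.5273) = 3.5273, clip(-7.6726) = -3.0, clip(-5.6165) = -3.0
Projection = [-1.5966, 3.5273, -3.0, -3.0]
Squared diffs: [0.0, 0.0, 21.8332, 6.8461]
Distance = sqrt(28.6793) = 5.3553


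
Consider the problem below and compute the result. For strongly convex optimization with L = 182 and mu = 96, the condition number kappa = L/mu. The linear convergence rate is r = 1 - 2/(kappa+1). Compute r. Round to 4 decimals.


Step 1: Compute the condition number.
kappa = L/mu = 182/96 = 1.8958
Step 2: Compute the convergence rate.
r = 1 - 2/(kappa + 1) = 1 - 2*mu/(L + mu) = (L - mu)/(L + mu) = 86/278 = 0.3094


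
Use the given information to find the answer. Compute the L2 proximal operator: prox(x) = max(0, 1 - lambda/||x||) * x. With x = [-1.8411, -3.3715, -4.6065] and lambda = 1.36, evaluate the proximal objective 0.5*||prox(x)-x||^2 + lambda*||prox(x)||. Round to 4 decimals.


Step 1: Compute ||x||.
||x|| = 5.998
Step 2: Compute scaling factor.
scale = max(0, 1 - 1.36/5.998) = 0.7733
Step 3: prox(x) = [-1.4236, -2.607, -3.562]
||prox(x)|| = 4.638
Step 4: Proximal objective.
0.5*||prox-x||^2 = 0.9248
lambda*||prox|| = 6.3077
Total = 7.2325


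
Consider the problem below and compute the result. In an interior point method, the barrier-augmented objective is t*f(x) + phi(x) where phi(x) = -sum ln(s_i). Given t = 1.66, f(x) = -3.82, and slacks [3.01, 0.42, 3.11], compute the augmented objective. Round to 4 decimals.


Step 1: Compute log-barrier.
ln values: [1.1019, -0.8675, 1.1346]
phi = -(1.1019 - 0.8675 + 1.1346) = -1.3691
Step 2: Compute augmented objective.
t*f(x) = 1.66*-3.82 = -6.3412
Total = -6.3412 - 1.3691 = -7.7103


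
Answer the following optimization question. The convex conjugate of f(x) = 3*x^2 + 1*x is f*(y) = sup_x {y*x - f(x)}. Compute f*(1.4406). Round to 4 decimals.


f*(y) = sup_x {y*x - a*x^2 - b*x} = sup_x {(y-b)*x - a*x^2}
FOC: (y - b) - 2a*x = 0 => x* = (y - b)/(2a)
x* = (1.4406 - 1)/(2*3) = 0.0734
f*(1.4406) = (y-b)^2/(4a) = (1.4406 - 1)^2/(4*3)
= 0.1941/12 = 0.0162


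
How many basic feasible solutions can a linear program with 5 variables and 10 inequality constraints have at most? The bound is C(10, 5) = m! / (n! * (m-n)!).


Each vertex corresponds to some choice of n active constraints out of m, so the number of vertices is at most C(m, n) = m! / (n!(m-n)!).
m = 10, n = 5
Numerator: 10 * 9 * 8 * 7 * 6
Denominator: 5! = 120
C(10, 5) = 252


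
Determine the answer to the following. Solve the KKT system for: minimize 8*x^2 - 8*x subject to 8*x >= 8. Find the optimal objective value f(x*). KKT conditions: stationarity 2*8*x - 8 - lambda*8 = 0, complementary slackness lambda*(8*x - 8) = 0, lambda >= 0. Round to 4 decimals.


Step 1: Try lambda = 0 (constraint inactive).
x_unc = 8/(2*8) = 0.5
Check: 8*0.5 = 4.0 < 8 -- violated!
Step 2: Constraint must be active: 8*x = 8
x* = 8/8 = 1.0
lambda = (2*8*1.0 - 8)/8 = 1.0
Step 3: Compute optimal value.
f(x*) = 8*1.0^2 - 8*1.0 = 0.0


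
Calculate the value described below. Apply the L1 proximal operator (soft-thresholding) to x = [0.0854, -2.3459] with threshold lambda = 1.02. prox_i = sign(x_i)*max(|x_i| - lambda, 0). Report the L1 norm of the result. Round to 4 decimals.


Soft-thresholding with lambda = 1.02:
prox(0.0854) = sign(0.0854)*max(|0.0854| - 1.02, 0) = 0.0
prox(-2.3459) = sign(-2.3459)*max(|-2.3459| - 1.02, 0) = -1.3259
prox(x) = [0.0, -1.3259]
||prox(x)||_1 = 0.0 + 1.3259 = 1.3259


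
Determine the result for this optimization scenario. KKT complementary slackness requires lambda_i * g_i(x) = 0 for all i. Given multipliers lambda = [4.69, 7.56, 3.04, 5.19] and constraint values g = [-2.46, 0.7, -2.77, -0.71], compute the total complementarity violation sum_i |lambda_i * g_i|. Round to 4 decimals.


KKT complementary slackness check:
lambda_1 * g_1 = 4.69 * -2.46 = -11.5374
lambda_2 * g_2 = 7.56 * 0.7 = 5.292
lambda_3 * g_3 = 3.04 * -2.77 = -8.4208
lambda_4 * g_4 = 5.19 * -0.71 = -3.6849
Total violation = 11.5374 + 5.292 + 8.4208 + 3.6849 = 28.9351


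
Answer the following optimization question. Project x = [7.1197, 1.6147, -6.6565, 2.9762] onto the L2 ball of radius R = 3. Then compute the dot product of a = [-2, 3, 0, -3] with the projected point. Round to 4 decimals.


Step 1: Compute ||x|| (intermediates to 6 decimals).
||x|| = sqrt(7.1197^2 + 1.6147^2 + (-6.6565)^2 + 2.9762^2) = 10.318146
Step 2: Project.
Since ||x|| > R, scale = R/||x|| = 3/10.318146 = 0.29075, proj(x) = scale * x
proj(x) = [2.070053, 0.469474, -1.935377, 0.86533]
Step 3: Dot product.
a^T * proj(x) = -2*2.070053 + 3*0.469474 + 0*(-1.935377) - 3*0.86533 = -5.3277


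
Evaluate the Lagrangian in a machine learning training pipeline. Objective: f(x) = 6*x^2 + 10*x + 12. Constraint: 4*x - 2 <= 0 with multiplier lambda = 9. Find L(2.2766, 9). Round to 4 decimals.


Step 1: Evaluate f(x).
f(2.2766) = 6*2.2766^2 + 10*2.2766 + 12 = 65.8634
Step 2: Evaluate g(x).
g(2.2766) = 4*2.2766 - 2 = 7.1064
Step 3: Compute Lagrangian.
L = 65.8634 + 9*7.1064 = 129.821


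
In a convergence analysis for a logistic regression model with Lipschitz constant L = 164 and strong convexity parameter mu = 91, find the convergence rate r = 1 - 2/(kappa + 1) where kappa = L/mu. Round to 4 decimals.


Step 1: Compute the condition number.
kappa = L/mu = 164/91 = 1.8022
Step 2: Compute the convergence rate.
r = 1 - 2/(kappa + 1) = 1 - 2*mu/(L + mu) = (L - mu)/(L + mu) = 73/255 = 0.2863


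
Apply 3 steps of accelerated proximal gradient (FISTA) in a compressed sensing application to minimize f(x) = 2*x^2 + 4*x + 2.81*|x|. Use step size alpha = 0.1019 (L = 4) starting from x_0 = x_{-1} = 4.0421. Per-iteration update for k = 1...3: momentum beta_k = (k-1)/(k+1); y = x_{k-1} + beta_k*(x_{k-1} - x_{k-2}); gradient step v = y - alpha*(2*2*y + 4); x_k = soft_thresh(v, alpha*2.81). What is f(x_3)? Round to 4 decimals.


FISTA on f(x) = 2*x^2 + 4*x + 2.81*|x|
L = 4, alpha = 0.1019
Iteration 1: beta = 0.0, y = 4.0421 + 0.0*(4.0421 - 4.0421) = 4.0421
  grad(y) = 20.1684, v = y - alpha*grad = 1.9869
  prox(v) = soft_thresh(1.9869, 0.2863) = 1.7006
Iteration 2: beta = 0.3333, y = 1.7006 + 0.3333*(1.7006 - 4.0421) = 0.9201
  grad(y) = 7.6804, v = y - alpha*grad = 0.1375
  prox(v) = soft_thresh(0.1375, 0.2863) = 0.0
Iteration 3: beta = 0.5, y = 0.0 + 0.5*(0.0 - 1.7006) = -0.8503
  grad(y) = 0.5988, v = y - alpha*grad = -0.9113
  prox(v) = soft_thresh(-0.9113, 0.2863) = -0.625
f(x_3) = 2*(-0.625)^2 + 4*(-0.625) + 2.81*|-0.625| = 0.0375


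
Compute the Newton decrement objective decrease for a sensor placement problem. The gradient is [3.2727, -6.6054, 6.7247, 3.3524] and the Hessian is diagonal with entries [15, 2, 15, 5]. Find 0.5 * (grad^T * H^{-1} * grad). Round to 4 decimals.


Step 1: H is diagonal, so H^(-1) * g = [0.2182, -3.3027, 0.4483, 0.6705].
Step 2: g^T H^(-1) g = sum_i g_i^2 / H_ii
  = (3.2727)^2/15 + (-6.6054)^2/2 + (6.7247)^2/15 + (3.3524)^2/5
  = 0.714 + 21.8157 + 3.0148 + 2.2477 = 27.7922
Step 3: Objective decrease = 0.5 * g^T H^(-1) g = 13.8961


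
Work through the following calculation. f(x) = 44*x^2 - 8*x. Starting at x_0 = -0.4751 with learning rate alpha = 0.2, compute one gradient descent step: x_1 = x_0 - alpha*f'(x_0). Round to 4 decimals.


We compute the gradient at x_0 and apply the update.
f'(x) = 88*x - 8
f'(-0.4751) = 88*-0.4751 - 8 = -49.8088
x_1 = -0.4751 - 0.2*-49.8088 = 9.4867


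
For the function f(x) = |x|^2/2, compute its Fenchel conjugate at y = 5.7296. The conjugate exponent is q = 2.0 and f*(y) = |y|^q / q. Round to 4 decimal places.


The conjugate exponent q satisfies 1/p + 1/q = 1.
p = 2, so q = 2/(2 - 1) = 2.0
|y|^q = 5.7296^2.0 = 32.8283
f*(5.7296) = 32.8283 / 2.0 = 16.4142


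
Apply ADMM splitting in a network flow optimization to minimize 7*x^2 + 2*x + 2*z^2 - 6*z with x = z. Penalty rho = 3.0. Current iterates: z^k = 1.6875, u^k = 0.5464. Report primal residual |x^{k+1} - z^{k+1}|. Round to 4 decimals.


ADMM iteration with rho = 3.0, z^k = 1.6875, u^k = 0.5464
Step 1: x-update.
Minimize 7*x^2 + 2*x + (3.0/2)*(x - 1.6875 + 0.5464)^2
FOC: (2*7 + 3.0)*x = -2 + 3.0*(1.6875 - 0.5464)
x^{k+1} = 0.0837
Step 2: z-update.
Minimize 2*z^2 - 6*z + (3.0/2)*(0.0837 - z + 0.5464)^2
FOC: (2*2 + 3.0)*z = 6 + 3.0*(0.0837 + 0.5464)
z^{k+1} = 1.1272
Step 3: u-update.
u^{k+1} = 0.5464 + 0.0837 - 1.1272 = -0.4971
Step 4: Primal residual = |0.0837 - 1.1272| = 1.0435


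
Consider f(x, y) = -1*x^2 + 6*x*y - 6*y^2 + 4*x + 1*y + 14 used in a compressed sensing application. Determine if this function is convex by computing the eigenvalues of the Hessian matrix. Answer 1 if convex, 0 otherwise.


The Hessian of f(x,y) = -1*x^2 + 6*x*y - 6*y^2 + 4*x + 1*y + 14 is:
H = [[-2, 6], [6, -12]]
Trace = -2 - 12 = -14
Determinant = -2*-12 - (6)^2 = -12
Discriminant = (-14)^2 - 4*-12 = 244.0
Eigenvalues: lambda_1 = -14.8102, lambda_2 = 0.8102
The function is not convex.

0


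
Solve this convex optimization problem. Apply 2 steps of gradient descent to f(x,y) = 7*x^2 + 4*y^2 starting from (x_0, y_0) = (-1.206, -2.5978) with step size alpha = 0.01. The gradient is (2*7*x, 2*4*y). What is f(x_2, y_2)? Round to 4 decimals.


Gradient descent on f(x,y) = 7*x^2 + 4*y^2.
Starting point: (-1.206, -2.5978), alpha = 0.01
Step 1: grad_x = 2*7*-1.206 = -16.884, grad_y = 2*4*-2.5978 = -20.7824
  x_1 = -1.206 - 0.01*-16.884 = -1.0372
  y_1 = -2.5978 - 0.01*-20.7824 = -2.39
Step 2: grad_x = 2*7*-1.0372 = -14.5202, grad_y = 2*4*-2.39 = -19.1198
  x_2 = -1.0372 - 0.01*-14.5202 = -0.892
  y_2 = -2.39 - 0.01*-19.1198 = -2.1988
f(-0.892, -2.1988) = 7*(-0.892)^2 + 4*(-2.1988)^2 = 24.9076


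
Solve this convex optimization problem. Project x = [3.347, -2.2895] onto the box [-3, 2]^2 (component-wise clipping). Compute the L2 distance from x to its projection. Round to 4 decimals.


Project each component onto [-3, 2].
clip(3.347) = 2.0, clip(-2.2895) = -2.2895
Projection = [2.0, -2.2895]
Squared diffs: [1.8144, 0.0]
Distance = sqrt(1.8144) = 1.347


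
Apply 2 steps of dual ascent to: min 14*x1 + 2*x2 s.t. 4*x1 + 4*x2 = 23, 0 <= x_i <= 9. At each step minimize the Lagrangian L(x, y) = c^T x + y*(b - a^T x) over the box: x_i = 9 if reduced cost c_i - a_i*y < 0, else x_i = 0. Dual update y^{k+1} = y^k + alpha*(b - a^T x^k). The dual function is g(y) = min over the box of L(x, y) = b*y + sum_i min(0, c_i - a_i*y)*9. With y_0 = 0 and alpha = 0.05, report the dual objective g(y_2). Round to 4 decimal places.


Dual ascent for LP: min 14*x1 + 2*x2, 4*x1 + 4*x2 = 23, 0 <= x_i <= 9
Step 1: y^k = 0.0, reduced costs: (14.0, 2.0)
  x^k = (0.0, 0.0), subgradient = b - a^T x = 23.0
  y^{k+1} = 0.0 + 0.05*23.0 = 1.15
Step 2: y^k = 1.15, reduced costs: (9.4, -2.6)
  x^k = (0.0, 9.0), subgradient = b - a^T x = -13.0
  y^{k+1} = 1.15 + 0.05*-13.0 = 0.5
Dual objective at y_2 = 0.5: reduced costs (12.0, 0.0), box minimizer x = (0.0, 0.0)
g(y_2) = b*y + (c1 - a1*y)*x1 + (c2 - a2*y)*x2 = 23*0.5 + 12.0*0.0 + 0.0*0.0 = 11.5 + 0.0 + 0.0 = 11.5


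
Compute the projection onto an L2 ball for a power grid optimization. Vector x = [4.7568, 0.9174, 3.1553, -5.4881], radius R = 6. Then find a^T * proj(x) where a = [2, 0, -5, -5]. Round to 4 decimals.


Step 1: Compute ||x|| (intermediates to 6 decimals).
||x|| = sqrt(4.7568^2 + 0.9174^2 + 3.1553^2 + (-5.4881)^2) = 7.971445
Step 2: Project.
Since ||x|| > R, scale = R/||x|| = 6/7.971445 = 0.752687, proj(x) = scale * x
proj(x) = [3.580382, 0.690515, 2.374953, -4.130822]
Step 3: Dot product.
a^T * proj(x) = 2*3.580382 + 0*0.690515 - 5*2.374953 - 5*(-4.130822) = 15.9401


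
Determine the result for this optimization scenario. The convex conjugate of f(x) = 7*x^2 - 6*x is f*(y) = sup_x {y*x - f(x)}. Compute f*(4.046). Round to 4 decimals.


f*(y) = sup_x {y*x - a*x^2 - b*x} = sup_x {(y-b)*x - a*x^2}
FOC: (y - b) - 2a*x = 0 => x* = (y - b)/(2a)
x* = (4.046 + 6)/(2*7) = 0.7176
f*(4.046) = (y-b)^2/(4a) = (4.046 + 6)^2/(4*7)
= 100.9221/28 = 3.6044


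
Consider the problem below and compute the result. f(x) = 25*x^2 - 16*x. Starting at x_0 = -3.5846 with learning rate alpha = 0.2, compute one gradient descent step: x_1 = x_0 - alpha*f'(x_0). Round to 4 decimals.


We compute the gradient at x_0 and apply the update.
f'(x) = 50*x - 16
f'(-3.5846) = 50*-3.5846 - 16 = -195.23
x_1 = -3.5846 - 0.2*-195.23 = 35.4614


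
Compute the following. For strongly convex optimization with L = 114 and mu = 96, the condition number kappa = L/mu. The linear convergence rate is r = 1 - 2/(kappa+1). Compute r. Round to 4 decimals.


Step 1: Compute the condition number.
kappa = L/mu = 114/96 = 1.1875
Step 2: Compute the convergence rate.
r = 1 - 2/(kappa + 1) = 1 - 2*mu/(L + mu) = (L - mu)/(L + mu) = 18/210 = 0.0857


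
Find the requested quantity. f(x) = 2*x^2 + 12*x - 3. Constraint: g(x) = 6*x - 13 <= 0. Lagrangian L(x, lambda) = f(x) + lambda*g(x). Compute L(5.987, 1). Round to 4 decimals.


Step 1: Evaluate f(x).
f(5.987) = 2*5.987^2 + 12*5.987 - 3 = 140.5323
Step 2: Evaluate g(x).
g(5.987) = 6*5.987 - 13 = 22.922
Step 3: Compute Lagrangian.
L = 140.5323 + 1*22.922 = 163.4543


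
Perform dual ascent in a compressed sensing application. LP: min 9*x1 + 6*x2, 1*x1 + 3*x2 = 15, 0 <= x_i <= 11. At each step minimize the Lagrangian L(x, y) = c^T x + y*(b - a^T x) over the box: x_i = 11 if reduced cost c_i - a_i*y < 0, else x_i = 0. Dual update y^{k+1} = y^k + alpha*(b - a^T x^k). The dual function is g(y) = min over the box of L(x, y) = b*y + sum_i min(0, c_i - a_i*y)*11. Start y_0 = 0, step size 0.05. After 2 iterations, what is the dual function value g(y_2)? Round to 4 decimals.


Dual ascent for LP: min 9*x1 + 6*x2, 1*x1 + 3*x2 = 15, 0 <= x_i <= 11
Step 1: y^k = 0.0, reduced costs: (9.0, 6.0)
  x^k = (0.0, 0.0), subgradient = b - a^T x = 15.0
  y^{k+1} = 0.0 + 0.05*15.0 = 0.75
Step 2: y^k = 0.75, reduced costs: (8.25, 3.75)
  x^k = (0.0, 0.0), subgradient = b - a^T x = 15.0
  y^{k+1} = 0.75 + 0.05*15.0 = 1.5
Dual objective at y_2 = 1.5: reduced costs (7.5, 1.5), box minimizer x = (0.0, 0.0)
g(y_2) = b*y + (c1 - a1*y)*x1 + (c2 - a2*y)*x2 = 15*1.5 + 7.5*0.0 + 1.5*0.0 = 22.5 + 0.0 + 0.0 = 22.5


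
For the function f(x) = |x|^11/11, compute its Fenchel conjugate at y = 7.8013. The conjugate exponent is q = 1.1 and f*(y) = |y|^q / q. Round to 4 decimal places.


The conjugate exponent q satisfies 1/p + 1/q = 1.
p = 11, so q = 11/(11 - 1) = 1.1
|y|^q = 7.8013^1.1 = 9.5804
f*(7.8013) = 9.5804 / 1.1 = 8.7095


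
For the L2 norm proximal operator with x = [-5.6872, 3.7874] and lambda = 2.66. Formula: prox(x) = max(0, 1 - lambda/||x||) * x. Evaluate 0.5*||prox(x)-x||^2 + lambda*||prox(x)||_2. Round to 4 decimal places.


Step 1: Compute ||x||.
||x|| = 6.8329
Step 2: Compute scaling factor.
scale = max(0, 1 - 2.66/6.8329) = 0.6107
Step 3: prox(x) = [-3.4732, 2.313]
||prox(x)|| = 4.1729
Step 4: Proximal objective.
0.5*||prox-x||^2 = 3.5378
lambda*||prox|| = 11.0999
Total = 14.6377


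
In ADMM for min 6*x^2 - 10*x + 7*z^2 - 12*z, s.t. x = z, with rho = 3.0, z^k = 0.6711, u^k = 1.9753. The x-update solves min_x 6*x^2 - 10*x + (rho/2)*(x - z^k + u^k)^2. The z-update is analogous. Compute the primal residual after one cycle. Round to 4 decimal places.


ADMM iteration with rho = 3.0, z^k = 0.6711, u^k = 1.9753
Step 1: x-update.
Minimize 6*x^2 - 10*x + (3.0/2)*(x - 0.6711 + 1.9753)^2
FOC: (2*6 + 3.0)*x = 10 + 3.0*(0.6711 - 1.9753)
x^{k+1} = 0.4058
Step 2: z-update.
Minimize 7*z^2 - 12*z + (3.0/2)*(0.4058 - z + 1.9753)^2
FOC: (2*7 + 3.0)*z = 12 + 3.0*(0.4058 + 1.9753)
z^{k+1} = 1.1261
Step 3: u-update.
u^{k+1} = 1.9753 + 0.4058 - 1.1261 = 1.255
Step 4: Primal residual = |0.4058 - 1.1261| = 0.7203


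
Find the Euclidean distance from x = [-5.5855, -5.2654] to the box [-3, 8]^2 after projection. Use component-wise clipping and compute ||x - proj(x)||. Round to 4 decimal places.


Project each component onto [-3, 8].
clip(-5.5855) = -3.0, clip(-5.2654) = -3.0
Projection = [-3.0, -3.0]
Squared diffs: [6.6848, 5.132]
Distance = sqrt(11.8168) = 3.4376


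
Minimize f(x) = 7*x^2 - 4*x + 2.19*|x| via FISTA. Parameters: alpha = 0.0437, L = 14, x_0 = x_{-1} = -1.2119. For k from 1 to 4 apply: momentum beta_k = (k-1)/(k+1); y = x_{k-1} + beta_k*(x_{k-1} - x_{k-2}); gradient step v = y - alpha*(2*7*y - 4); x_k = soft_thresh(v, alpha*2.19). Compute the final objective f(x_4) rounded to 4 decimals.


FISTA on f(x) = 7*x^2 - 4*x + 2.19*|x|
L = 14, alpha = 0.0437
Iteration 1: beta = 0.0, y = -1.2119 + 0.0*(-1.2119 + 1.2119) = -1.2119
  grad(y) = -20.9666, v = y - alpha*grad = -0.2957
  prox(v) = soft_thresh(-0.2957, 0.0957) = -0.2
Iteration 2: beta = 0.3333, y = -0.2 + 0.3333*(-0.2 + 1.2119) = 0.1374
  grad(y) = -2.077, v = y - alpha*grad = 0.2281
  prox(v) = soft_thresh(0.2281, 0.0957) = 0.1324
Iteration 3: beta = 0.5, y = 0.1324 + 0.5*(0.1324 + 0.2) = 0.2986
  grad(y) = 0.1805, v = y - alpha*grad = 0.2907
  prox(v) = soft_thresh(0.2907, 0.0957) = 0.195
Iteration 4: beta = 0.6, y = 0.195 + 0.6*(0.195 - 0.1324) = 0.2326
  grad(y) = -0.744, v = y - alpha*grad = 0.2651
  prox(v) = soft_thresh(0.2651, 0.0957) = 0.1694
f(x_4) = 7*0.1694^2 - 4*0.1694 + 2.19*|0.1694| = -0.1057


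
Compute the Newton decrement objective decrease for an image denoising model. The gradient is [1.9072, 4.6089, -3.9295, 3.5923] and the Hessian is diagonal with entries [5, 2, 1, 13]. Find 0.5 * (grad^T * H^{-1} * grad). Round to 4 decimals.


Step 1: H is diagonal, so H^(-1) * g = [0.3814, 2.3045, -3.9295, 0.2763].
Step 2: g^T H^(-1) g = sum_i g_i^2 / H_ii
  = (1.9072)^2/5 + (4.6089)^2/2 + (-3.9295)^2/1 + (3.5923)^2/13
  = 0.7275 + 10.621 + 15.441 + 0.9927 = 27.7821
Step 3: Objective decrease = 0.5 * g^T H^(-1) g = 13.891


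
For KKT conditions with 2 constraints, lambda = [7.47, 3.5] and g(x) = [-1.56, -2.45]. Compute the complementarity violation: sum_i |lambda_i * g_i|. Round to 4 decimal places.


KKT complementary slackness check:
lambda_1 * g_1 = 7.47 * -1.56 = -11.6532
lambda_2 * g_2 = 3.5 * -2.45 = -8.575
Total violation = 11.6532 + 8.575 = 20.2282


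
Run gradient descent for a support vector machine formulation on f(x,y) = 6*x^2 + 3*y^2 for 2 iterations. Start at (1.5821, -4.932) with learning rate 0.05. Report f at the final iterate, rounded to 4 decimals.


Gradient descent on f(x,y) = 6*x^2 + 3*y^2.
Starting point: (1.5821, -4.932), alpha = 0.05
Step 1: grad_x = 2*6*1.5821 = 18.9852, grad_y = 2*3*-4.932 = -29.592
  x_1 = 1.5821 - 0.05*18.9852 = 0.6328
  y_1 = -4.932 - 0.05*-29.592 = -3.4524
Step 2: grad_x = 2*6*0.6328 = 7.5941, grad_y = 2*3*-3.4524 = -20.7144
  x_2 = 0.6328 - 0.05*7.5941 = 0.2531
  y_2 = -3.4524 - 0.05*-20.7144 = -2.4167
f(0.2531, -2.4167) = 6*0.2531^2 + 3*(-2.4167)^2 = 17.9055


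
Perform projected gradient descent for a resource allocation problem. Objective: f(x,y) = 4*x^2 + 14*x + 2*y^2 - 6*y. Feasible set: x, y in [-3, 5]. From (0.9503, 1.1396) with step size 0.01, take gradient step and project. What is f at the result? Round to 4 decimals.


Step 1: Compute gradient at (0.9503, 1.1396).
grad_x = 2*4*0.9503 + 14 = 21.6024
grad_y = 2*2*1.1396 - 6 = -1.4416
Step 2: Gradient step.
x_raw = 0.9503 - 0.01*21.6024 = 0.7343
y_raw = 1.1396 - 0.01*-1.4416 = 1.154
Step 3: Project onto [-3, 5].
x_proj = clip(0.7343) = 0.7343
y_proj = clip(1.154) = 1.154
Step 4: Evaluate f.
f(0.7343, 1.154) = 8.1759


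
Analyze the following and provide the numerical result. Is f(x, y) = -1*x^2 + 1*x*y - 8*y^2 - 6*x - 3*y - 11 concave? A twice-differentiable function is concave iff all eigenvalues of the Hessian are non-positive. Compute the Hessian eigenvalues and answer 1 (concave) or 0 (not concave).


The Hessian of f(x,y) = -1*x^2 + 1*x*y - 8*y^2 - 6*x - 3*y - 11 is:
H = [[-2, 1], [1, -16]]
Trace = -2 - 16 = -18
Determinant = -2*-16 - (1)^2 = 31
Discriminant = (-18)^2 - 4*31 = 200.0
Eigenvalues: lambda_1 = -16.0711, lambda_2 = -1.9289
The function is concave.

1


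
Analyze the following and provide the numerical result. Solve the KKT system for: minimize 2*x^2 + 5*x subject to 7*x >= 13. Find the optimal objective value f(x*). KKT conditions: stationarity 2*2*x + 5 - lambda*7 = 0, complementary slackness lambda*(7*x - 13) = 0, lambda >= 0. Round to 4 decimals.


Step 1: Try lambda = 0 (constraint inactive).
x_unc = -5/(2*2) = -1.25
Check: 7*-1.25 = -8.75 < 13 -- violated!
Step 2: Constraint must be active: 7*x = 13
x* = 13/7 = 1.8571 (rounded; the exact value 13/7 is used below)
lambda = (2*2*(13/7) + 5)/7 = 1.7755
Step 3: Compute optimal value.
f(x*) = 2*(13/7)^2 + 5*(13/7) = 16.1837


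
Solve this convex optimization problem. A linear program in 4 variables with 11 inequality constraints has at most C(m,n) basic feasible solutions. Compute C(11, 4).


Each vertex corresponds to some choice of n active constraints out of m, so the number of vertices is at most C(m, n) = m! / (n!(m-n)!).
m = 11, n = 4
Numerator: 11 * 10 * 9 * 8
Denominator: 4! = 24
C(11, 4) = 330


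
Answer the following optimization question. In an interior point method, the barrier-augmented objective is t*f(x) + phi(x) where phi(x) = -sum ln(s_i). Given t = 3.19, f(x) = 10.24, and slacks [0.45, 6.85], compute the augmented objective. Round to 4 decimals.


Step 1: Compute log-barrier.
ln values: [-0.7985, 1.9242]
phi = -(-0.7985 + 1.9242) = -1.1257
Step 2: Compute augmented objective.
t*f(x) = 3.19*10.24 = 32.6656
Total = 32.6656 - 1.1257 = 31.5399


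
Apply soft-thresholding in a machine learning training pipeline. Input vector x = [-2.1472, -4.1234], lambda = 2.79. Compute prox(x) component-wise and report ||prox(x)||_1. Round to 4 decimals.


Soft-thresholding with lambda = 2.79:
prox(-2.1472) = sign(-2.1472)*max(|-2.1472| - 2.79, 0) = 0.0
prox(-4.1234) = sign(-4.1234)*max(|-4.1234| - 2.79, 0) = -1.3334
prox(x) = [0.0, -1.3334]
||prox(x)||_1 = 0.0 + 1.3334 = 1.3334


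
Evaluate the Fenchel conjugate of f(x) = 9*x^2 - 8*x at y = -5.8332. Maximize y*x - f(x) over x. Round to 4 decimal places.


f*(y) = sup_x {y*x - a*x^2 - b*x} = sup_x {(y-b)*x - a*x^2}
FOC: (y - b) - 2a*x = 0 => x* = (y - b)/(2a)
x* = (-5.8332 + 8)/(2*9) = 0.1204
f*(-5.8332) = (y-b)^2/(4a) = (-5.8332 + 8)^2/(4*9)
= 4.695/36 = 0.1304


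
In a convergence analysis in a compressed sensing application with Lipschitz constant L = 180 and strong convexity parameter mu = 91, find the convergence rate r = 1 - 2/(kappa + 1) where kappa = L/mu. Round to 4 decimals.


Step 1: Compute the condition number.
kappa = L/mu = 180/91 = 1.978
Step 2: Compute the convergence rate.
r = 1 - 2/(kappa + 1) = 1 - 2*mu/(L + mu) = (L - mu)/(L + mu) = 89/271 = 0.3284


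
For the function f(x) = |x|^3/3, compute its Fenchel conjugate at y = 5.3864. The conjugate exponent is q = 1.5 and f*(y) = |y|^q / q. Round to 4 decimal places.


The conjugate exponent q satisfies 1/p + 1/q = 1.
p = 3, so q = 3/(3 - 1) = 1.5
|y|^q = 5.3864^1.5 = 12.5011
f*(5.3864) = 12.5011 / 1.5 = 8.3341


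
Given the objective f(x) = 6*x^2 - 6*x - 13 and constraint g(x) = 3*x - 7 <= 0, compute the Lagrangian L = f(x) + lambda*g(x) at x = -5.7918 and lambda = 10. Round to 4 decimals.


Step 1: Evaluate f(x).
f(-5.7918) = 6*(-5.7918)^2 - 6*(-5.7918) - 13 = 223.0205
Step 2: Evaluate g(x).
g(-5.7918) = 3*-5.7918 - 7 = -24.3754
Step 3: Compute Lagrangian.
L = 223.0205 + 10*-24.3754 = -20.7335


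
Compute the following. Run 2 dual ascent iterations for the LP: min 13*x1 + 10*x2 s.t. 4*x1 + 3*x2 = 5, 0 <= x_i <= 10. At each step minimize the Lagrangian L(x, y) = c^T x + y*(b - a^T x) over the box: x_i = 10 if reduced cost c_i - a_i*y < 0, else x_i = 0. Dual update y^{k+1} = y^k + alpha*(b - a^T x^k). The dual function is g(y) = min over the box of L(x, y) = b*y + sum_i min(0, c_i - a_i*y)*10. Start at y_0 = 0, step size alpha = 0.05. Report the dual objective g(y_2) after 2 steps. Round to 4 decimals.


Dual ascent for LP: min 13*x1 + 10*x2, 4*x1 + 3*x2 = 5, 0 <= x_i <= 10
Step 1: y^k = 0.0, reduced costs: (13.0, 10.0)
  x^k = (0.0, 0.0), subgradient = b - a^T x = 5.0
  y^{k+1} = 0.0 + 0.05*5.0 = 0.25
Step 2: y^k = 0.25, reduced costs: (12.0, 9.25)
  x^k = (0.0, 0.0), subgradient = b - a^T x = 5.0
  y^{k+1} = 0.25 + 0.05*5.0 = 0.5
Dual objective at y_2 = 0.5: reduced costs (11.0, 8.5), box minimizer x = (0.0, 0.0)
g(y_2) = b*y + (c1 - a1*y)*x1 + (c2 - a2*y)*x2 = 5*0.5 + 11.0*0.0 + 8.5*0.0 = 2.5 + 0.0 + 0.0 = 2.5


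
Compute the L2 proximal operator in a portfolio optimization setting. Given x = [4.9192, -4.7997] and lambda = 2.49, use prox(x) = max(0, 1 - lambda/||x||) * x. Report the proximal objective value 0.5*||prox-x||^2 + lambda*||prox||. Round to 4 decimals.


Step 1: Compute ||x||.
||x|| = 6.8728
Step 2: Compute scaling factor.
scale = max(0, 1 - 2.49/6.8728) = 0.6377
Step 3: prox(x) = [3.137, -3.0608]
||prox(x)|| = 4.3828
Step 4: Proximal objective.
0.5*||prox-x||^2 = 3.1001
lambda*||prox|| = 10.9132
Total = 14.0133


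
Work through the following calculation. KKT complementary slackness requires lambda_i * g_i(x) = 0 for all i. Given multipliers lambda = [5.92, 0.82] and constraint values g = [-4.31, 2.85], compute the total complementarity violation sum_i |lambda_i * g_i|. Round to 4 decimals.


KKT complementary slackness check:
lambda_1 * g_1 = 5.92 * -4.31 = -25.5152
lambda_2 * g_2 = 0.82 * 2.85 = 2.337
Total violation = 25.5152 + 2.337 = 27.8522


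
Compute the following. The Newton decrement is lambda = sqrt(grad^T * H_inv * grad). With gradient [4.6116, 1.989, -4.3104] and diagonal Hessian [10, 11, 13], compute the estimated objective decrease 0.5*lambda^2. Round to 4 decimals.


Step 1: H is diagonal, so H^(-1) * g = [0.4612, 0.1808, -0.3316].
Step 2: g^T H^(-1) g = sum_i g_i^2 / H_ii
  = (4.6116)^2/10 + (1.989)^2/11 + (-4.3104)^2/13
  = 2.1267 + 0.3596 + 1.4292 = 3.9155
Step 3: Objective decrease = 0.5 * g^T H^(-1) g = 1.9578


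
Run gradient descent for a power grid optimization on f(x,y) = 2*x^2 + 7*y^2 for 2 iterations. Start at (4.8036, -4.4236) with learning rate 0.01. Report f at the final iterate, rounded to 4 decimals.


Gradient descent on f(x,y) = 2*x^2 + 7*y^2.
Starting point: (4.8036, -4.4236), alpha = 0.01
Step 1: grad_x = 2*2*4.8036 = 19.2144, grad_y = 2*7*-4.4236 = -61.9304
  x_1 = 4.8036 - 0.01*19.2144 = 4.6115
  y_1 = -4.4236 - 0.01*-61.9304 = -3.8043
Step 2: grad_x = 2*2*4.6115 = 18.4458, grad_y = 2*7*-3.8043 = -53.2601
  x_2 = 4.6115 - 0.01*18.4458 = 4.427
  y_2 = -3.8043 - 0.01*-53.2601 = -3.2717
f(4.427, -3.2717) = 2*4.427^2 + 7*(-3.2717)^2 = 114.1245


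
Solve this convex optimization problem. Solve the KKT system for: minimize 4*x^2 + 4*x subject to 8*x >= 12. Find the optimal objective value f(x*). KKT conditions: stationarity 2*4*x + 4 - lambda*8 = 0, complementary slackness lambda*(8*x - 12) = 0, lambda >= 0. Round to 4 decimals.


Step 1: Try lambda = 0 (constraint inactive).
x_unc = -4/(2*4) = -0.5
Check: 8*-0.5 = -4.0 < 12 -- violated!
Step 2: Constraint must be active: 8*x = 12
x* = 12/8 = 1.5
lambda = (2*4*1.5 + 4)/8 = 2.0
Step 3: Compute optimal value.
f(x*) = 4*1.5^2 + 4*1.5 = 15.0


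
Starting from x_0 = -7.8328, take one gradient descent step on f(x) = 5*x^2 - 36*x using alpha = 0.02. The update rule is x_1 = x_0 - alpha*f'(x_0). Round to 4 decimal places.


We compute the gradient at x_0 and apply the update.
f'(x) = 10*x - 36
f'(-7.8328) = 10*-7.8328 - 36 = -114.328
x_1 = -7.8328 - 0.02*-114.328 = -5.5462


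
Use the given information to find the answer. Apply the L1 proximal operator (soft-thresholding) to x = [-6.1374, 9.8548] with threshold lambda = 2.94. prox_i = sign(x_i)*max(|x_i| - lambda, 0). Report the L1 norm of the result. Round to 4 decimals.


Soft-thresholding with lambda = 2.94:
prox(-6.1374) = sign(-6.1374)*max(|-6.1374| - 2.94, 0) = -3.1974
prox(9.8548) = sign(9.8548)*max(|9.8548| - 2.94, 0) = 6.9148
prox(x) = [-3.1974, 6.9148]
||prox(x)||_1 = 3.1974 + 6.9148 = 10.1122


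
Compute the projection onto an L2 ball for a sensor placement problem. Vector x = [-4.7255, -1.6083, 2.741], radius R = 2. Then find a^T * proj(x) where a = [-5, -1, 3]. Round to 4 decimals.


Step 1: Compute ||x|| (intermediates to 6 decimals).
||x|| = sqrt((-4.7255)^2 + (-1.6083)^2 + 2.741^2) = 5.69474
Step 2: Project.
Since ||x|| > R, scale = R/||x|| = 2/5.69474 = 0.351201, proj(x) = scale * x
proj(x) = [-1.6596, -0.564837, 0.962642]
Step 3: Dot product.
a^T * proj(x) = -5*(-1.6596) - 1*(-0.564837) + 3*0.962642 = 11.7508


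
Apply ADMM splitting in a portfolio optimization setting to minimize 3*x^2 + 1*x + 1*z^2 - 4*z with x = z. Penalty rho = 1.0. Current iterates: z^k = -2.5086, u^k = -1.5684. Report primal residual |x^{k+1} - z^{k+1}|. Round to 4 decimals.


ADMM iteration with rho = 1.0, z^k = -2.5086, u^k = -1.5684
Step 1: x-update.
Minimize 3*x^2 + 1*x + (1.0/2)*(x + 2.5086 - 1.5684)^2
FOC: (2*3 + 1.0)*x = -1 + 1.0*(-2.5086 + 1.5684)
x^{k+1} = -0.2772
Step 2: z-update.
Minimize 1*z^2 - 4*z + (1.0/2)*(-0.2772 - z - 1.5684)^2
FOC: (2*1 + 1.0)*z = 4 + 1.0*(-0.2772 - 1.5684)
z^{k+1} = 0.7181
Step 3: u-update.
u^{k+1} = -1.5684 - 0.2772 - 0.7181 = -2.5637
Step 4: Primal residual = |-0.2772 - 0.7181| = 0.9953


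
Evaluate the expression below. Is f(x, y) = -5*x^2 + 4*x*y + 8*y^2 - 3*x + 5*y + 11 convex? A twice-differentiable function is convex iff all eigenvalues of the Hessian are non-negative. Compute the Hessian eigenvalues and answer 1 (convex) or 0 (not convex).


The Hessian of f(x,y) = -5*x^2 + 4*x*y + 8*y^2 - 3*x + 5*y + 11 is:
H = [[-10, 4], [4, 16]]
Trace = -10 + 16 = 6
Determinant = -10*16 - (4)^2 = -176
Discriminant = (6)^2 - 4*-176 = 740.0
Eigenvalues: lambda_1 = -10.6015, lambda_2 = 16.6015
The function is not convex.

0


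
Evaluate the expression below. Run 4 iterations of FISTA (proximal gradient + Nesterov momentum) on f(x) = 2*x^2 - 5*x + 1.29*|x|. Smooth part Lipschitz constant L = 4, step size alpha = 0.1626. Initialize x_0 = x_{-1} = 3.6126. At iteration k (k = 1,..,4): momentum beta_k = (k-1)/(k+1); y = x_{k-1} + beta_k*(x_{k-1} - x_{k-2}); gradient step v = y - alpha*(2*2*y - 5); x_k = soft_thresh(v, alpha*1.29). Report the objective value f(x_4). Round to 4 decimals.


FISTA on f(x) = 2*x^2 - 5*x + 1.29*|x|
L = 4, alpha = 0.1626
Iteration 1: beta = 0.0, y = 3.6126 + 0.0*(3.6126 - 3.6126) = 3.6126
  grad(y) = 9.4504, v = y - alpha*grad = 2.076
  prox(v) = soft_thresh(2.076, 0.2098) = 1.8662
Iteration 2: beta = 0.3333, y = 1.8662 + 0.3333*(1.8662 - 3.6126) = 1.2841
  grad(y) = 0.1363, v = y - alpha*grad = 1.2619
  prox(v) = soft_thresh(1.2619, 0.2098) = 1.0522
Iteration 3: beta = 0.5, y = 1.0522 + 0.5*(1.0522 - 1.8662) = 0.6451
  grad(y) = -2.4195, v = y - alpha*grad = 1.0385
  prox(v) = soft_thresh(1.0385, 0.2098) = 0.8288
Iteration 4: beta = 0.6, y = 0.8288 + 0.6*(0.8288 - 1.0522) = 0.6948
  grad(y) = -2.221, v = y - alpha*grad = 1.0559
  prox(v) = soft_thresh(1.0559, 0.2098) = 0.8461
f(x_4) = 2*0.8461^2 - 5*0.8461 + 1.29*|0.8461| = -1.7073


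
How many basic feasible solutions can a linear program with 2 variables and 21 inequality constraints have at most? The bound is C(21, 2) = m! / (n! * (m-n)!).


Each vertex corresponds to some choice of n active constraints out of m, so the number of vertices is at most C(m, n) = m! / (n!(m-n)!).
m = 21, n = 2
Numerator: 21 * 20
Denominator: 2! = 2
C(21, 2) = 210


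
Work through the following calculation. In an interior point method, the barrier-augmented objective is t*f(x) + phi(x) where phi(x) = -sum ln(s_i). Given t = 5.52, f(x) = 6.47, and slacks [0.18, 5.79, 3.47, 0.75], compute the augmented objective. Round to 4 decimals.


Step 1: Compute log-barrier.
ln values: [-1.7148, 1.7561, 1.2442, -0.2877]
phi = -(-1.7148 + 1.7561 + 1.2442 - 0.2877) = -0.9978
Step 2: Compute augmented objective.
t*f(x) = 5.52*6.47 = 35.7144
Total = 35.7144 - 0.9978 = 34.7166


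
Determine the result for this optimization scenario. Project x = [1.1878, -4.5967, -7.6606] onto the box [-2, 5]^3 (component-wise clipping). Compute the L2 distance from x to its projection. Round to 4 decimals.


Project each component onto [-2, 5].
clip(1.1878) = 1.1878, clip(-4.5967) = -2.0, clip(-7.6606) = -2.0
Projection = [1.1878, -2.0, -2.0]
Squared diffs: [0.0, 6.7429, 32.0424]
Distance = sqrt(38.7853) = 6.2278


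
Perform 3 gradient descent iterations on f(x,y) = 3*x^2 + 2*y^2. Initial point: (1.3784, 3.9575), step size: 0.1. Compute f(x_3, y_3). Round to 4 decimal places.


Gradient descent on f(x,y) = 3*x^2 + 2*y^2.
Starting point: (1.3784, 3.9575), alpha = 0.1
Step 1: grad_x = 2*3*1.3784 = 8.2704, grad_y = 2*2*3.9575 = 15.83
  x_1 = 1.3784 - 0.1*8.2704 = 0.5514
  y_1 = 3.9575 - 0.1*15.83 = 2.3745
Step 2: grad_x = 2*3*0.5514 = 3.3082, grad_y = 2*2*2.3745 = 9.498
  x_2 = 0.5514 - 0.1*3.3082 = 0.2205
  y_2 = 2.3745 - 0.1*9.498 = 1.4247
Step 3: grad_x = 2*3*0.2205 = 1.3233, grad_y = 2*2*1.4247 = 5.6988
  x_3 = 0.2205 - 0.1*1.3233 = 0.0882
  y_3 = 1.4247 - 0.1*5.6988 = 0.8548
f(0.0882, 0.8548) = 3*0.0882^2 + 2*0.8548^2 = 1.4848


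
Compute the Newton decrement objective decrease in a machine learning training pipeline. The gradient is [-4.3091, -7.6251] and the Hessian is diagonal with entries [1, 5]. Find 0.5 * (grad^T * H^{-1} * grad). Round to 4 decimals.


Step 1: H is diagonal, so H^(-1) * g = [-4.3091, -1.525].
Step 2: g^T H^(-1) g = sum_i g_i^2 / H_ii
  = (-4.3091)^2/1 + (-7.6251)^2/5
  = 18.5683 + 11.6284 = 30.1968
Step 3: Objective decrease = 0.5 * g^T H^(-1) g = 15.0984


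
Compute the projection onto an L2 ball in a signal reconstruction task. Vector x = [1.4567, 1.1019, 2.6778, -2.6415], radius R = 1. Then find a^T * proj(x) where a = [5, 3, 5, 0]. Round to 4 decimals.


Step 1: Compute ||x|| (intermediates to 6 decimals).
||x|| = sqrt(1.4567^2 + 1.1019^2 + 2.6778^2 + (-2.6415)^2) = 4.181422
Step 2: Project.
Since ||x|| > R, scale = R/||x|| = 1/4.181422 = 0.239153, proj(x) = scale * x
proj(x) = [0.348374, 0.263523, 0.640404, -0.631723]
Step 3: Dot product.
a^T * proj(x) = 5*0.348374 + 3*0.263523 + 5*0.640404 + 0*(-0.631723) = 5.7345


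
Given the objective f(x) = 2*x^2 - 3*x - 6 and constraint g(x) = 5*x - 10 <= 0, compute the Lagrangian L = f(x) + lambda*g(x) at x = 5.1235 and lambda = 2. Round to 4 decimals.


Step 1: Evaluate f(x).
f(5.1235) = 2*5.1235^2 - 3*5.1235 - 6 = 31.13
Step 2: Evaluate g(x).
g(5.1235) = 5*5.1235 - 10 = 15.6175
Step 3: Compute Lagrangian.
L = 31.13 + 2*15.6175 = 62.365


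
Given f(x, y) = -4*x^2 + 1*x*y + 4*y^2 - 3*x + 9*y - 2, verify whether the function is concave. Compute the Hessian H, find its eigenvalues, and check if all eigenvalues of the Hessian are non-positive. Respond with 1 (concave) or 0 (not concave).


The Hessian of f(x,y) = -4*x^2 + 1*x*y + 4*y^2 - 3*x + 9*y - 2 is:
H = [[-8, 1], [1, 8]]
Trace = -8 + 8 = 0
Determinant = -8*8 - (1)^2 = -65
Discriminant = (0)^2 - 4*-65 = 260.0
Eigenvalues: lambda_1 = -8.0623, lambda_2 = 8.0623
The function is not concave.

0
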